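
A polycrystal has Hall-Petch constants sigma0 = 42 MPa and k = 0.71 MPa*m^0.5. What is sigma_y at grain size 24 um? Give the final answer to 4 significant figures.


sigma_y = sigma0 + k / sqrt(d)
d = 24 um = 2.4e-05 m
sigma_y = 42 + 0.71 / sqrt(2.4e-05)
sigma_y = 186.9 MPa


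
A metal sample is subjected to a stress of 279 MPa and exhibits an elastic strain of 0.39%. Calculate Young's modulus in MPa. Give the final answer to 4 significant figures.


E = sigma / epsilon
epsilon = 0.39% = 3.9e-03
E = 279 / 3.9e-03
E = 71540 MPa


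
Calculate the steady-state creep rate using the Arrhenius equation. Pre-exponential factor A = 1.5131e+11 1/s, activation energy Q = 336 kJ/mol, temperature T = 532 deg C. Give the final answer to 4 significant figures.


rate = A * exp(-Q / (R*T))
T = 532 + 273.15 = 805.15 K
rate = 1.5131e+11 * exp(-336e3 / (8.314 * 805.15))
rate = 2.404e-11 1/s


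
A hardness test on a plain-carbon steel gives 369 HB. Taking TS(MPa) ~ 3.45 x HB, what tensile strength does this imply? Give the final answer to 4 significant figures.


TS (MPa) = 3.45 * HB
TS = 3.45 * 369
TS = 1273 MPa


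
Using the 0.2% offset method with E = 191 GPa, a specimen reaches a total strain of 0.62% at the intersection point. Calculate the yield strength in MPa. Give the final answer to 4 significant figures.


Offset strain = 0.002
Elastic strain at yield = total_strain - offset = 6.2e-03 - 0.002 = 4.2e-03
sigma_y = E * elastic_strain = 191000 * 4.2e-03
sigma_y = 802.2 MPa


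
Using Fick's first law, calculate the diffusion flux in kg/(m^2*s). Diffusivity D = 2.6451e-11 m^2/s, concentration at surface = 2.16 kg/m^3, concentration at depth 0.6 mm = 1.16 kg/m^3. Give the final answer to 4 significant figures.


J = -D * (dC/dx) = D * (C1 - C2) / dx
J = 2.6451e-11 * (2.16 - 1.16) / 6e-04
J = 4.409e-08 kg/(m^2*s)


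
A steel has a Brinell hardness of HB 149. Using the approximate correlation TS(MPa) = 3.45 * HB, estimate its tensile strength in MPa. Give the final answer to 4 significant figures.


TS (MPa) = 3.45 * HB
TS = 3.45 * 149
TS = 514.1 MPa


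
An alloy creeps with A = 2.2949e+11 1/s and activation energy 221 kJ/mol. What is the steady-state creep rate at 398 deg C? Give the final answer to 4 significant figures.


rate = A * exp(-Q / (R*T))
T = 398 + 273.15 = 671.15 K
rate = 2.2949e+11 * exp(-221e3 / (8.314 * 671.15))
rate = 1.446e-06 1/s


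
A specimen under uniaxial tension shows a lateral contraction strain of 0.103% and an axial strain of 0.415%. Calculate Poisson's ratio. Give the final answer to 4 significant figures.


nu = -epsilon_lat / epsilon_axial
Lateral strain is contraction (negative), so using magnitudes:
nu = 0.103 / 0.415
nu = 0.2482


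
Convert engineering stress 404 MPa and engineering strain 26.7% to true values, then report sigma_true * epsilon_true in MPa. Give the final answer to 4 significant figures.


sigma_true = sigma_eng * (1 + epsilon_eng)
sigma_true = 404 * (1 + 0.267) = 511.868 MPa
epsilon_true = ln(1 + epsilon_eng)
epsilon_true = ln(1 + 0.267) = 0.236652
sigma_true * epsilon_true = 511.868 * 0.236652 = 121.1 MPa


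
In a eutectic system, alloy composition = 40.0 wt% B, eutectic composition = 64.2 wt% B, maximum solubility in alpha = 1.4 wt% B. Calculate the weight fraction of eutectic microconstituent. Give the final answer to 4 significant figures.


f_primary = (C_e - C0) / (C_e - C_alpha_max)
f_primary = (64.2 - 40.0) / (64.2 - 1.4)
f_primary = 0.38535
f_eutectic = 1 - 0.38535 = 0.6146


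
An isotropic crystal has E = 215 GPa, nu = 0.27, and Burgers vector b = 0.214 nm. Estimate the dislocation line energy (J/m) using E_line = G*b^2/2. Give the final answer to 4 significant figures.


Step 1: G = E / (2*(1+nu))
G = 215 / (2*(1+0.27)) = 84.6457 GPa = 8.46457e+10 Pa
Step 2: E_line = G*b^2/2
b = 0.214 nm = 2.14e-10 m
E_line = 0.5 * 8.46457e+10 * (2.14e-10)^2 = 1.938e-09 J/m


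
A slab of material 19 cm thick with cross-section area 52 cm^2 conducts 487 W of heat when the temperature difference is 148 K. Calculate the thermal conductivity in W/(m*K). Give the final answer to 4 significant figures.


k = Q*L / (A*dT)
L = 0.19 m, A = 5.2e-03 m^2
k = 487 * 0.19 / (5.2e-03 * 148)
k = 120.2 W/(m*K)


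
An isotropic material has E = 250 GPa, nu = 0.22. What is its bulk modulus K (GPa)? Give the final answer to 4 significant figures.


K = E / (3*(1-2*nu))
K = 250 / (3*(1-2*0.22))
K = 148.8 GPa


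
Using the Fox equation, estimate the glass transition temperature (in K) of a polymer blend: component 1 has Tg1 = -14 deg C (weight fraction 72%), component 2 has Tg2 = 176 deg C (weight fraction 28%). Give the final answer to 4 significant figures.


1/Tg = w1/Tg1 + w2/Tg2 (in Kelvin)
Tg1 = 259.15 K, Tg2 = 449.15 K
1/Tg = 0.72/259.15 + 0.28/449.15
Tg = 294 K


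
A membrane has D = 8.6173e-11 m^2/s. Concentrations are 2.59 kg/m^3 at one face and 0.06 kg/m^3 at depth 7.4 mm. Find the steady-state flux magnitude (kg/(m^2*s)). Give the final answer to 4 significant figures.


J = -D * (dC/dx) = D * (C1 - C2) / dx
J = 8.6173e-11 * (2.59 - 0.06) / 7.4e-03
J = 2.946e-08 kg/(m^2*s)


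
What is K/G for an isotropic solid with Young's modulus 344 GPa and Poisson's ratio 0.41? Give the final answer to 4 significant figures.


G = E / (2*(1+nu))
G = 344 / (2*(1+0.41)) = 121.986 GPa
K = E / (3*(1-2*nu))
K = 344 / (3*(1-2*0.41)) = 637.037 GPa
K/G = 637.037 / 121.986 = 5.222


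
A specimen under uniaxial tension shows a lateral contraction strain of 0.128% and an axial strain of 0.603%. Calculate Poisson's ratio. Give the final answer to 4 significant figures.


nu = -epsilon_lat / epsilon_axial
Lateral strain is contraction (negative), so using magnitudes:
nu = 0.128 / 0.603
nu = 0.2123


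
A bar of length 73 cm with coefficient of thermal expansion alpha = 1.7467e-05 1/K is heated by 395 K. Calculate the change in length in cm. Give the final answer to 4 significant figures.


dL = L0 * alpha * dT
dL = 73 * 1.7467e-05 * 395
dL = 0.5037 cm


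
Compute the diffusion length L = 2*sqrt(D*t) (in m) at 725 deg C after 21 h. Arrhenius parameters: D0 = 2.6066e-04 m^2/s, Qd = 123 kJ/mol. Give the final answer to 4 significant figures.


Step 1: D = D0 * exp(-Qd/(R*T))
T = 998.15 K
D = 2.6066e-04 * exp(-123e3 / (8.314 * 998.15)) = 9.52957e-11 m^2/s
Step 2: L = 2*sqrt(D*t)
t = 21 h = 75600 s
L = 2*sqrt(9.52957e-11 * 75600) = 5.368e-03 m


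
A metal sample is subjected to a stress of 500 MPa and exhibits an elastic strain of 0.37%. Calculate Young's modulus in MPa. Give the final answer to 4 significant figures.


E = sigma / epsilon
epsilon = 0.37% = 3.7e-03
E = 500 / 3.7e-03
E = 135100 MPa


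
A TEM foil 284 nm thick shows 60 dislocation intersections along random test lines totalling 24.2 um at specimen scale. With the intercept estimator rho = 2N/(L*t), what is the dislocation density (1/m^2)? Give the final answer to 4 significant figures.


rho = 2N / (L * t)
L = 24.2 um = 2.42e-05 m, t = 284 nm = 2.84e-07 m
rho = 2 * 60 / (2.42e-05 * 2.84e-07)
rho = 1.746e+13 1/m^2


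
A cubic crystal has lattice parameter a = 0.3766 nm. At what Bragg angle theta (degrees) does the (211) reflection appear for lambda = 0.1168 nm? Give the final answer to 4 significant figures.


d = a / sqrt(h^2+k^2+l^2)
d = 0.3766 / sqrt(6) = 0.153746 nm
lambda = 2*d*sin(theta)  =>  sin(theta) = lambda / (2*d)
sin(theta) = 0.1168 / (2 * 0.153746) = 0.379847
theta = 22.32 deg


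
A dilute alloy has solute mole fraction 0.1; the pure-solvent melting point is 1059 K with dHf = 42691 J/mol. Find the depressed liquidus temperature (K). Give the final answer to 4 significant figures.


dT = R*Tm^2*x / dHf
dT = 8.314 * 1059^2 * 0.1 / 42691
dT = 21.8407 K
T_new = 1059 - 21.8407 = 1037 K


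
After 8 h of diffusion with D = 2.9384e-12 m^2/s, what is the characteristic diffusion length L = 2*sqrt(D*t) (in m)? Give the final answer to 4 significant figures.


t = 8 hr = 28800 s
Diffusion length = 2*sqrt(D*t)
= 2*sqrt(2.9384e-12 * 28800)
= 5.818e-04 m


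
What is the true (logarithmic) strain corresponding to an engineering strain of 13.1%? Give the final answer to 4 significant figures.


epsilon_true = ln(1 + epsilon_eng)
epsilon_true = ln(1 + 0.131)
epsilon_true = 0.1231


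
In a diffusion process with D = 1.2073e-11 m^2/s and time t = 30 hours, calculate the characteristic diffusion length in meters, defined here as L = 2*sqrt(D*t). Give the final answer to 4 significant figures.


t = 30 hr = 108000 s
Diffusion length = 2*sqrt(D*t)
= 2*sqrt(1.2073e-11 * 108000)
= 2.284e-03 m


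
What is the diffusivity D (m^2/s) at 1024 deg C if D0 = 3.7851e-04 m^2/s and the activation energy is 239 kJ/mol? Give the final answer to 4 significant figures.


D = D0 * exp(-Qd / (R*T))
T = 1297.15 K
D = 3.7851e-04 * exp(-239e3 / (8.314 * 1297.15))
D = 8.984e-14 m^2/s


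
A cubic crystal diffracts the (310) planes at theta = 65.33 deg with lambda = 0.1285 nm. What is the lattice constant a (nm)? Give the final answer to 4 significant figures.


d = lambda / (2*sin(theta))
d = 0.1285 / (2*sin(65.33 deg))
d = 0.0707033 nm
a = d * sqrt(h^2+k^2+l^2) = 0.0707033 * sqrt(10)
a = 0.2236 nm


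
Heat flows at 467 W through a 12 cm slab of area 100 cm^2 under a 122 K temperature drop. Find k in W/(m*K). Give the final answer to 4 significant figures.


k = Q*L / (A*dT)
L = 0.12 m, A = 0.01 m^2
k = 467 * 0.12 / (0.01 * 122)
k = 45.93 W/(m*K)


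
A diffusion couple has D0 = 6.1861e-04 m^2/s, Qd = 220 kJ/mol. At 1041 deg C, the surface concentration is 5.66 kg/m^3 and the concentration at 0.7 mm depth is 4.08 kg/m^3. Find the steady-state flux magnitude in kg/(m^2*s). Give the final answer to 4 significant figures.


Step 1: D = D0 * exp(-Qd/(R*T))
T = 1041 + 273.15 = 1314.15 K
D = 6.1861e-04 * exp(-220e3 / (8.314 * 1314.15)) = 1.1132e-12 m^2/s
Step 2: J = D * (C1 - C2) / dx
J = 1.1132e-12 * (5.66 - 4.08) / 7e-04
J = 2.513e-09 kg/(m^2*s)


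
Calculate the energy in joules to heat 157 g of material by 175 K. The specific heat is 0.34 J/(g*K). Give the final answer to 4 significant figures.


Q = m * cp * dT
Q = 157 * 0.34 * 175
Q = 9342 J


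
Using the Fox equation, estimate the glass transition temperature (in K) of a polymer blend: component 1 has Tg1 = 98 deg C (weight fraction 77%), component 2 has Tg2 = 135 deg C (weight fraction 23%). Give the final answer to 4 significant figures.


1/Tg = w1/Tg1 + w2/Tg2 (in Kelvin)
Tg1 = 371.15 K, Tg2 = 408.15 K
1/Tg = 0.77/371.15 + 0.23/408.15
Tg = 379.1 K


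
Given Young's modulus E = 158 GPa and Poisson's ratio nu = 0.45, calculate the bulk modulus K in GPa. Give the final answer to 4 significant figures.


K = E / (3*(1-2*nu))
K = 158 / (3*(1-2*0.45))
K = 526.7 GPa


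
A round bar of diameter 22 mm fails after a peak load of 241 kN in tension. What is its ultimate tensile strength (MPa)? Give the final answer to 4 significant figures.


A0 = pi*(d/2)^2 = pi*(22/2)^2 = 380.133 mm^2
UTS = F_max / A0 = 241*1000 / 380.133
UTS = 634 MPa


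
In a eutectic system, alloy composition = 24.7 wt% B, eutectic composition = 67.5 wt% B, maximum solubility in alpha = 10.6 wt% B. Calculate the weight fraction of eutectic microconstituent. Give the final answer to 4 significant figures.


f_primary = (C_e - C0) / (C_e - C_alpha_max)
f_primary = (67.5 - 24.7) / (67.5 - 10.6)
f_primary = 0.752197
f_eutectic = 1 - 0.752197 = 0.2478


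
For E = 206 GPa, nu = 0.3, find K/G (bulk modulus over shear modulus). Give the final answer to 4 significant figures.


G = E / (2*(1+nu))
G = 206 / (2*(1+0.3)) = 79.2308 GPa
K = E / (3*(1-2*nu))
K = 206 / (3*(1-2*0.3)) = 171.667 GPa
K/G = 171.667 / 79.2308 = 2.167


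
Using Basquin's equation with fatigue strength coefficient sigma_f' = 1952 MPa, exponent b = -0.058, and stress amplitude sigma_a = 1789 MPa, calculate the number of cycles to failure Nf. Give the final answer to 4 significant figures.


sigma_a = sigma_f' * (2*Nf)^b
2*Nf = (sigma_a / sigma_f')^(1/b)
2*Nf = (1789 / 1952)^(1/-0.058)
2*Nf = 4.49699
Nf = 2.248 cycles


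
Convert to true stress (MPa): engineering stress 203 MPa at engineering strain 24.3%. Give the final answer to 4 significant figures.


sigma_true = sigma_eng * (1 + epsilon_eng)
sigma_true = 203 * (1 + 0.243)
sigma_true = 252.3 MPa


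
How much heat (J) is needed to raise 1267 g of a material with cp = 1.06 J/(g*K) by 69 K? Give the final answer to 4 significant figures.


Q = m * cp * dT
Q = 1267 * 1.06 * 69
Q = 92670 J


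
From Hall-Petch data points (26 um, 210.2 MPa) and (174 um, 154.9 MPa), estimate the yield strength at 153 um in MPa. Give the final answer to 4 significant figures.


sigma_y = sigma0 + k / sqrt(d)
1/sqrt(d1) = 1/sqrt(2.6e-05) = 196.116;  1/sqrt(d2) = 75.8098
k = (sigma1 - sigma2) / (1/sqrt(d1) - 1/sqrt(d2)) = (210.2 - 154.9) / (196.116 - 75.8098) = 0.45966 MPa*m^0.5
sigma0 = sigma1 - k/sqrt(d1) = 210.2 - 0.45966*196.116 = 120.053 MPa
sigma_y(d3) = 120.053 + 0.45966 / sqrt(1.53e-04) = 157.2 MPa


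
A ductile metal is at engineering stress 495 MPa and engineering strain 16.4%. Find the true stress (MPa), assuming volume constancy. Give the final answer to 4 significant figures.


sigma_true = sigma_eng * (1 + epsilon_eng)
sigma_true = 495 * (1 + 0.164)
sigma_true = 576.2 MPa


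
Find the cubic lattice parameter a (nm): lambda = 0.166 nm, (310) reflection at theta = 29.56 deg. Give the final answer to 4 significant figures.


d = lambda / (2*sin(theta))
d = 0.166 / (2*sin(29.56 deg))
d = 0.168243 nm
a = d * sqrt(h^2+k^2+l^2) = 0.168243 * sqrt(10)
a = 0.532 nm


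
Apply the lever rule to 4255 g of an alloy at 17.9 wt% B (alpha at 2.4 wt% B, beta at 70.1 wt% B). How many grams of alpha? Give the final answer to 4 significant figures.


f_alpha = (C_beta - C0) / (C_beta - C_alpha)
f_alpha = (70.1 - 17.9) / (70.1 - 2.4) = 0.771049
m_alpha = f_alpha * m_total = 0.771049 * 4255 = 3281 g


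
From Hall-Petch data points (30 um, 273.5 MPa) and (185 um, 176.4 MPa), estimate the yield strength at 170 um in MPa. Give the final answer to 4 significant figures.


sigma_y = sigma0 + k / sqrt(d)
1/sqrt(d1) = 1/sqrt(3e-05) = 182.574;  1/sqrt(d2) = 73.5215
k = (sigma1 - sigma2) / (1/sqrt(d1) - 1/sqrt(d2)) = (273.5 - 176.4) / (182.574 - 73.5215) = 0.890395 MPa*m^0.5
sigma0 = sigma1 - k/sqrt(d1) = 273.5 - 0.890395*182.574 = 110.937 MPa
sigma_y(d3) = 110.937 + 0.890395 / sqrt(1.7e-04) = 179.2 MPa


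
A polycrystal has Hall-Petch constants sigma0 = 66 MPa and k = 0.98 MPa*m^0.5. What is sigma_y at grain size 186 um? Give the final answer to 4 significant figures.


sigma_y = sigma0 + k / sqrt(d)
d = 186 um = 1.86e-04 m
sigma_y = 66 + 0.98 / sqrt(1.86e-04)
sigma_y = 137.9 MPa


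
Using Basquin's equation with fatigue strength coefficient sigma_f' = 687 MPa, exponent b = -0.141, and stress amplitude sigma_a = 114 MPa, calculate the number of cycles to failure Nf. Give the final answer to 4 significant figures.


sigma_a = sigma_f' * (2*Nf)^b
2*Nf = (sigma_a / sigma_f')^(1/b)
2*Nf = (114 / 687)^(1/-0.141)
2*Nf = 340630
Nf = 170300 cycles


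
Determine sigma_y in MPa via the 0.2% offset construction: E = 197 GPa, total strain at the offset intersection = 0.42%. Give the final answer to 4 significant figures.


Offset strain = 0.002
Elastic strain at yield = total_strain - offset = 4.2e-03 - 0.002 = 2.2e-03
sigma_y = E * elastic_strain = 197000 * 2.2e-03
sigma_y = 433.4 MPa


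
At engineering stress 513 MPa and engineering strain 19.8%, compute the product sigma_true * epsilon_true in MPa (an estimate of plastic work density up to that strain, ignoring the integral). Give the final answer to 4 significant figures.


sigma_true = sigma_eng * (1 + epsilon_eng)
sigma_true = 513 * (1 + 0.198) = 614.574 MPa
epsilon_true = ln(1 + epsilon_eng)
epsilon_true = ln(1 + 0.198) = 0.180653
sigma_true * epsilon_true = 614.574 * 0.180653 = 111 MPa


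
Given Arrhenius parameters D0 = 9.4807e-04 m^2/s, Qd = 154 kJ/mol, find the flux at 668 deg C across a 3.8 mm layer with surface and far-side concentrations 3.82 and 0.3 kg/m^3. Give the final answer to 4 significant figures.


Step 1: D = D0 * exp(-Qd/(R*T))
T = 668 + 273.15 = 941.15 K
D = 9.4807e-04 * exp(-154e3 / (8.314 * 941.15)) = 2.68781e-12 m^2/s
Step 2: J = D * (C1 - C2) / dx
J = 2.68781e-12 * (3.82 - 0.3) / 3.8e-03
J = 2.49e-09 kg/(m^2*s)


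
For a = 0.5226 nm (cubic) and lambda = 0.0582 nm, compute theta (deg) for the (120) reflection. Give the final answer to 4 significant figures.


d = a / sqrt(h^2+k^2+l^2)
d = 0.5226 / sqrt(5) = 0.233714 nm
lambda = 2*d*sin(theta)  =>  sin(theta) = lambda / (2*d)
sin(theta) = 0.0582 / (2 * 0.233714) = 0.124511
theta = 7.153 deg


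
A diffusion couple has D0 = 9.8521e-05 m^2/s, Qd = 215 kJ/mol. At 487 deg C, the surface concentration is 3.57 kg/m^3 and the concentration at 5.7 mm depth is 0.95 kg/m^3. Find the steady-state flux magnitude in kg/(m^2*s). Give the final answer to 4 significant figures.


Step 1: D = D0 * exp(-Qd/(R*T))
T = 487 + 273.15 = 760.15 K
D = 9.8521e-05 * exp(-215e3 / (8.314 * 760.15)) = 1.65579e-19 m^2/s
Step 2: J = D * (C1 - C2) / dx
J = 1.65579e-19 * (3.57 - 0.95) / 5.7e-03
J = 7.611e-17 kg/(m^2*s)


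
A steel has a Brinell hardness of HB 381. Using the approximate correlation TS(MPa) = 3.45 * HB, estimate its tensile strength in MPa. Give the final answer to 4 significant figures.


TS (MPa) = 3.45 * HB
TS = 3.45 * 381
TS = 1314 MPa


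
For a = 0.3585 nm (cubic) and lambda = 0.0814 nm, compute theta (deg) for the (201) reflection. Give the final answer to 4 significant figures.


d = a / sqrt(h^2+k^2+l^2)
d = 0.3585 / sqrt(5) = 0.160326 nm
lambda = 2*d*sin(theta)  =>  sin(theta) = lambda / (2*d)
sin(theta) = 0.0814 / (2 * 0.160326) = 0.253858
theta = 14.71 deg


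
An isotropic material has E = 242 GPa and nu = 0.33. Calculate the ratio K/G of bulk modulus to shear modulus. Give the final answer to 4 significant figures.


G = E / (2*(1+nu))
G = 242 / (2*(1+0.33)) = 90.9774 GPa
K = E / (3*(1-2*nu))
K = 242 / (3*(1-2*0.33)) = 237.255 GPa
K/G = 237.255 / 90.9774 = 2.608


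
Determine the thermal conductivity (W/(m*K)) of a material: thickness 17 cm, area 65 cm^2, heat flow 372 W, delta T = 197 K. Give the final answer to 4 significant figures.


k = Q*L / (A*dT)
L = 0.17 m, A = 6.5e-03 m^2
k = 372 * 0.17 / (6.5e-03 * 197)
k = 49.39 W/(m*K)


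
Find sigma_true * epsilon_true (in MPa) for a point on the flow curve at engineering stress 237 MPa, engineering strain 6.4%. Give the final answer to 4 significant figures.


sigma_true = sigma_eng * (1 + epsilon_eng)
sigma_true = 237 * (1 + 0.064) = 252.168 MPa
epsilon_true = ln(1 + epsilon_eng)
epsilon_true = ln(1 + 0.064) = 0.0620354
sigma_true * epsilon_true = 252.168 * 0.0620354 = 15.64 MPa


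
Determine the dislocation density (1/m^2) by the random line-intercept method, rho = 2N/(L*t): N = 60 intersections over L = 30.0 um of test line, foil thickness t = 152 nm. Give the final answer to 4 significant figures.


rho = 2N / (L * t)
L = 30.0 um = 3e-05 m, t = 152 nm = 1.52e-07 m
rho = 2 * 60 / (3e-05 * 1.52e-07)
rho = 2.632e+13 1/m^2


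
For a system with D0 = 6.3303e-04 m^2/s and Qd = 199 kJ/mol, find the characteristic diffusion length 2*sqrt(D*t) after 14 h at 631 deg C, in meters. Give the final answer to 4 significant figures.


Step 1: D = D0 * exp(-Qd/(R*T))
T = 904.15 K
D = 6.3303e-04 * exp(-199e3 / (8.314 * 904.15)) = 2.0154e-15 m^2/s
Step 2: L = 2*sqrt(D*t)
t = 14 h = 50400 s
L = 2*sqrt(2.0154e-15 * 50400) = 2.016e-05 m


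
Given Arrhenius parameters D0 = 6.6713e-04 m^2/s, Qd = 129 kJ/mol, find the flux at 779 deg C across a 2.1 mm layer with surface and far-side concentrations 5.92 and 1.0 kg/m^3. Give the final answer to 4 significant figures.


Step 1: D = D0 * exp(-Qd/(R*T))
T = 779 + 273.15 = 1052.15 K
D = 6.6713e-04 * exp(-129e3 / (8.314 * 1052.15)) = 2.62842e-10 m^2/s
Step 2: J = D * (C1 - C2) / dx
J = 2.62842e-10 * (5.92 - 1.0) / 2.1e-03
J = 6.158e-07 kg/(m^2*s)


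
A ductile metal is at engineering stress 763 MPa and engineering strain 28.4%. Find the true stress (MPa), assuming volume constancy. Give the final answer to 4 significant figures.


sigma_true = sigma_eng * (1 + epsilon_eng)
sigma_true = 763 * (1 + 0.284)
sigma_true = 979.7 MPa


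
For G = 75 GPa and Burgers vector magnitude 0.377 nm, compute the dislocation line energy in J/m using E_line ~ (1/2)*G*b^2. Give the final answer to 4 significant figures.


E = G*b^2/2
b = 0.377 nm = 3.77e-10 m
G = 75 GPa = 7.5e+10 Pa
E = 0.5 * 7.5e+10 * (3.77e-10)^2
E = 5.33e-09 J/m


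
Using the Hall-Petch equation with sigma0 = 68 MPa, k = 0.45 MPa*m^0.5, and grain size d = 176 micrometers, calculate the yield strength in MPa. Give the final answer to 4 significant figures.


sigma_y = sigma0 + k / sqrt(d)
d = 176 um = 1.76e-04 m
sigma_y = 68 + 0.45 / sqrt(1.76e-04)
sigma_y = 101.9 MPa


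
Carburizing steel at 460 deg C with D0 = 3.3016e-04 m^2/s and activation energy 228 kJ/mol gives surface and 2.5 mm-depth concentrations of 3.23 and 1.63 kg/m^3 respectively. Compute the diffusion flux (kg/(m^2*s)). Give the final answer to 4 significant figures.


Step 1: D = D0 * exp(-Qd/(R*T))
T = 460 + 273.15 = 733.15 K
D = 3.3016e-04 * exp(-228e3 / (8.314 * 733.15)) = 1.87868e-20 m^2/s
Step 2: J = D * (C1 - C2) / dx
J = 1.87868e-20 * (3.23 - 1.63) / 2.5e-03
J = 1.202e-17 kg/(m^2*s)


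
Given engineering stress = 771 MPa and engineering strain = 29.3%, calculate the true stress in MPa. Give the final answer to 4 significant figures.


sigma_true = sigma_eng * (1 + epsilon_eng)
sigma_true = 771 * (1 + 0.293)
sigma_true = 996.9 MPa


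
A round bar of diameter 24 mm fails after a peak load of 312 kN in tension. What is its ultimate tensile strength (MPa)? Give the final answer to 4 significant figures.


A0 = pi*(d/2)^2 = pi*(24/2)^2 = 452.389 mm^2
UTS = F_max / A0 = 312*1000 / 452.389
UTS = 689.7 MPa


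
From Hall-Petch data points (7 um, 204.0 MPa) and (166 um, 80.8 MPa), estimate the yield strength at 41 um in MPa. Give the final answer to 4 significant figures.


sigma_y = sigma0 + k / sqrt(d)
1/sqrt(d1) = 1/sqrt(7e-06) = 377.964;  1/sqrt(d2) = 77.6151
k = (sigma1 - sigma2) / (1/sqrt(d1) - 1/sqrt(d2)) = (204.0 - 80.8) / (377.964 - 77.6151) = 0.410189 MPa*m^0.5
sigma0 = sigma1 - k/sqrt(d1) = 204.0 - 0.410189*377.964 = 48.9632 MPa
sigma_y(d3) = 48.9632 + 0.410189 / sqrt(4.1e-05) = 113 MPa


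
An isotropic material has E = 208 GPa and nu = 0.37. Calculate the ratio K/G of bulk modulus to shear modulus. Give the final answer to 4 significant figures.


G = E / (2*(1+nu))
G = 208 / (2*(1+0.37)) = 75.9124 GPa
K = E / (3*(1-2*nu))
K = 208 / (3*(1-2*0.37)) = 266.667 GPa
K/G = 266.667 / 75.9124 = 3.513


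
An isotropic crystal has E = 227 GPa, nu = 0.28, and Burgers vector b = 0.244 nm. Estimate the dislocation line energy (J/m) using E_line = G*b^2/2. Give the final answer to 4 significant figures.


Step 1: G = E / (2*(1+nu))
G = 227 / (2*(1+0.28)) = 88.6719 GPa = 8.86719e+10 Pa
Step 2: E_line = G*b^2/2
b = 0.244 nm = 2.44e-10 m
E_line = 0.5 * 8.86719e+10 * (2.44e-10)^2 = 2.64e-09 J/m


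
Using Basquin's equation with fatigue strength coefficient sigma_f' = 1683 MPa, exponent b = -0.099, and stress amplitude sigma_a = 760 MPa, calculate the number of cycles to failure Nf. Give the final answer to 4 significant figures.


sigma_a = sigma_f' * (2*Nf)^b
2*Nf = (sigma_a / sigma_f')^(1/b)
2*Nf = (760 / 1683)^(1/-0.099)
2*Nf = 3073.13
Nf = 1537 cycles


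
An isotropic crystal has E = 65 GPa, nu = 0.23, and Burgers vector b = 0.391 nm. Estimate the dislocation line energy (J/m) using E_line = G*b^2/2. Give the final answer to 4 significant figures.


Step 1: G = E / (2*(1+nu))
G = 65 / (2*(1+0.23)) = 26.4228 GPa = 2.64228e+10 Pa
Step 2: E_line = G*b^2/2
b = 0.391 nm = 3.91e-10 m
E_line = 0.5 * 2.64228e+10 * (3.91e-10)^2 = 2.02e-09 J/m


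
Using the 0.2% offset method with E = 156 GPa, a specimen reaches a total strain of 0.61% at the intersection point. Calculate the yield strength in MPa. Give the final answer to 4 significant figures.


Offset strain = 0.002
Elastic strain at yield = total_strain - offset = 6.1e-03 - 0.002 = 4.1e-03
sigma_y = E * elastic_strain = 156000 * 4.1e-03
sigma_y = 639.6 MPa


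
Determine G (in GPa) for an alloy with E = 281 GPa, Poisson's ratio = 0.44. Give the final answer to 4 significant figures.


G = E / (2*(1+nu))
G = 281 / (2*(1+0.44))
G = 97.57 GPa


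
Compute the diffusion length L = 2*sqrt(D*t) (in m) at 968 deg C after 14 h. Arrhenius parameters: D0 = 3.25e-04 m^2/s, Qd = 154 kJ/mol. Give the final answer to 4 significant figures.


Step 1: D = D0 * exp(-Qd/(R*T))
T = 1241.15 K
D = 3.25e-04 * exp(-154e3 / (8.314 * 1241.15)) = 1.07264e-10 m^2/s
Step 2: L = 2*sqrt(D*t)
t = 14 h = 50400 s
L = 2*sqrt(1.07264e-10 * 50400) = 4.65e-03 m


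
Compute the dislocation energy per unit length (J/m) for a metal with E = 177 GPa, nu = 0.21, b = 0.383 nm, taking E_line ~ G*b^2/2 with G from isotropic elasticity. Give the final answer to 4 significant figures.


Step 1: G = E / (2*(1+nu))
G = 177 / (2*(1+0.21)) = 73.1405 GPa = 7.31405e+10 Pa
Step 2: E_line = G*b^2/2
b = 0.383 nm = 3.83e-10 m
E_line = 0.5 * 7.31405e+10 * (3.83e-10)^2 = 5.364e-09 J/m


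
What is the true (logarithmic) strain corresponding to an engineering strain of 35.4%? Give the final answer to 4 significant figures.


epsilon_true = ln(1 + epsilon_eng)
epsilon_true = ln(1 + 0.354)
epsilon_true = 0.3031


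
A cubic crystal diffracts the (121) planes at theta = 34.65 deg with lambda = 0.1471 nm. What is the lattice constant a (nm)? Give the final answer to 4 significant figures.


d = lambda / (2*sin(theta))
d = 0.1471 / (2*sin(34.65 deg))
d = 0.129361 nm
a = d * sqrt(h^2+k^2+l^2) = 0.129361 * sqrt(6)
a = 0.3169 nm


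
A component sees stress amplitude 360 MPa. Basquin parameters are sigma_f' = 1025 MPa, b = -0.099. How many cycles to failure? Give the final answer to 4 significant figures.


sigma_a = sigma_f' * (2*Nf)^b
2*Nf = (sigma_a / sigma_f')^(1/b)
2*Nf = (360 / 1025)^(1/-0.099)
2*Nf = 38914.8
Nf = 19460 cycles


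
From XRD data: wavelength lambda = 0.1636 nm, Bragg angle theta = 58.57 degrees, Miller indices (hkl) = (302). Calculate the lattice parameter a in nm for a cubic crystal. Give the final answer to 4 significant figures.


d = lambda / (2*sin(theta))
d = 0.1636 / (2*sin(58.57 deg))
d = 0.0958656 nm
a = d * sqrt(h^2+k^2+l^2) = 0.0958656 * sqrt(13)
a = 0.3456 nm


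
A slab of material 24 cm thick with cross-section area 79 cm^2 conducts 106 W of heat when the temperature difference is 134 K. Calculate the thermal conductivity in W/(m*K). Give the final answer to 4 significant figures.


k = Q*L / (A*dT)
L = 0.24 m, A = 7.9e-03 m^2
k = 106 * 0.24 / (7.9e-03 * 134)
k = 24.03 W/(m*K)


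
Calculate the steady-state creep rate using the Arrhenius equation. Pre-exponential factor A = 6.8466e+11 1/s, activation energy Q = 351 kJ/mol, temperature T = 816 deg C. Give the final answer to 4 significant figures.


rate = A * exp(-Q / (R*T))
T = 816 + 273.15 = 1089.15 K
rate = 6.8466e+11 * exp(-351e3 / (8.314 * 1089.15))
rate = 1.003e-05 1/s


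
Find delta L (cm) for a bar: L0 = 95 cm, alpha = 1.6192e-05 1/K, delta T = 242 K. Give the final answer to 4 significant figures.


dL = L0 * alpha * dT
dL = 95 * 1.6192e-05 * 242
dL = 0.3723 cm


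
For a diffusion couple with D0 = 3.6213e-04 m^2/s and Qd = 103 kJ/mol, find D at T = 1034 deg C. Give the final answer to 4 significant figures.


D = D0 * exp(-Qd / (R*T))
T = 1307.15 K
D = 3.6213e-04 * exp(-103e3 / (8.314 * 1307.15))
D = 2.772e-08 m^2/s


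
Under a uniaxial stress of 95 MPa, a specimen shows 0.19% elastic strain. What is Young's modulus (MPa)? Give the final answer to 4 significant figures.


E = sigma / epsilon
epsilon = 0.19% = 1.9e-03
E = 95 / 1.9e-03
E = 50000 MPa


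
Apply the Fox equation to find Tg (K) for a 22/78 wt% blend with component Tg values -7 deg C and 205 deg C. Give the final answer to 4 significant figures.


1/Tg = w1/Tg1 + w2/Tg2 (in Kelvin)
Tg1 = 266.15 K, Tg2 = 478.15 K
1/Tg = 0.22/266.15 + 0.78/478.15
Tg = 406.9 K


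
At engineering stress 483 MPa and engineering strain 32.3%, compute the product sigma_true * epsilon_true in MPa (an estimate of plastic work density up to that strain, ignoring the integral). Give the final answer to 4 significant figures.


sigma_true = sigma_eng * (1 + epsilon_eng)
sigma_true = 483 * (1 + 0.323) = 639.009 MPa
epsilon_true = ln(1 + epsilon_eng)
epsilon_true = ln(1 + 0.323) = 0.279902
sigma_true * epsilon_true = 639.009 * 0.279902 = 178.9 MPa


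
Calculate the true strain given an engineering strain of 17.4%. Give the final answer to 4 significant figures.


epsilon_true = ln(1 + epsilon_eng)
epsilon_true = ln(1 + 0.174)
epsilon_true = 0.1604


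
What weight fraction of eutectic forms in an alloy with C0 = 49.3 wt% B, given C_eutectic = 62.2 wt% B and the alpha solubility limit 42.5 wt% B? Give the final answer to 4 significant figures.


f_primary = (C_e - C0) / (C_e - C_alpha_max)
f_primary = (62.2 - 49.3) / (62.2 - 42.5)
f_primary = 0.654822
f_eutectic = 1 - 0.654822 = 0.3452


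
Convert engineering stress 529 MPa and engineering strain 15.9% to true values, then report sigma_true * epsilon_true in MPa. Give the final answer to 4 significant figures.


sigma_true = sigma_eng * (1 + epsilon_eng)
sigma_true = 529 * (1 + 0.159) = 613.111 MPa
epsilon_true = ln(1 + epsilon_eng)
epsilon_true = ln(1 + 0.159) = 0.147558
sigma_true * epsilon_true = 613.111 * 0.147558 = 90.47 MPa


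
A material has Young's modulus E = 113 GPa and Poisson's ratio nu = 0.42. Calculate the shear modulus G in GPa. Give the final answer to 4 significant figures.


G = E / (2*(1+nu))
G = 113 / (2*(1+0.42))
G = 39.79 GPa


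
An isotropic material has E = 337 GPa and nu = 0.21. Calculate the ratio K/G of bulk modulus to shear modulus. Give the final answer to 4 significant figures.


G = E / (2*(1+nu))
G = 337 / (2*(1+0.21)) = 139.256 GPa
K = E / (3*(1-2*nu))
K = 337 / (3*(1-2*0.21)) = 193.678 GPa
K/G = 193.678 / 139.256 = 1.391


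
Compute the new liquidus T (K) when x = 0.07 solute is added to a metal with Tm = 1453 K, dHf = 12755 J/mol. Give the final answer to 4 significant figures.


dT = R*Tm^2*x / dHf
dT = 8.314 * 1453^2 * 0.07 / 12755
dT = 96.3294 K
T_new = 1453 - 96.3294 = 1357 K


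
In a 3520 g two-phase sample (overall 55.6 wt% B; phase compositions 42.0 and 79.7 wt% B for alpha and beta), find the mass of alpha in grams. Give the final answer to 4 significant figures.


f_alpha = (C_beta - C0) / (C_beta - C_alpha)
f_alpha = (79.7 - 55.6) / (79.7 - 42.0) = 0.639257
m_alpha = f_alpha * m_total = 0.639257 * 3520 = 2250 g


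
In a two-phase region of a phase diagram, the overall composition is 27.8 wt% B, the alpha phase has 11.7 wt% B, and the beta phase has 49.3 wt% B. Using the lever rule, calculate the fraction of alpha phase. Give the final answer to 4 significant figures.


f_alpha = (C_beta - C0) / (C_beta - C_alpha)
f_alpha = (49.3 - 27.8) / (49.3 - 11.7)
f_alpha = 0.5718


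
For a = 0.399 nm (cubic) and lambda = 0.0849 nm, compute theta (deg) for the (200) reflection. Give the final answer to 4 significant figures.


d = a / sqrt(h^2+k^2+l^2)
d = 0.399 / sqrt(4) = 0.1995 nm
lambda = 2*d*sin(theta)  =>  sin(theta) = lambda / (2*d)
sin(theta) = 0.0849 / (2 * 0.1995) = 0.212782
theta = 12.29 deg


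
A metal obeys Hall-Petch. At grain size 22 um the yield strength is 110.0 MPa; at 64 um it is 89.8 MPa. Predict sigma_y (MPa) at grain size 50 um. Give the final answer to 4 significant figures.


sigma_y = sigma0 + k / sqrt(d)
1/sqrt(d1) = 1/sqrt(2.2e-05) = 213.201;  1/sqrt(d2) = 125
k = (sigma1 - sigma2) / (1/sqrt(d1) - 1/sqrt(d2)) = (110.0 - 89.8) / (213.201 - 125) = 0.229023 MPa*m^0.5
sigma0 = sigma1 - k/sqrt(d1) = 110.0 - 0.229023*213.201 = 61.1721 MPa
sigma_y(d3) = 61.1721 + 0.229023 / sqrt(5e-05) = 93.56 MPa


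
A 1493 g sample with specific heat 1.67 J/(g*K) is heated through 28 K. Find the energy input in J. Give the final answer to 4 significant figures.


Q = m * cp * dT
Q = 1493 * 1.67 * 28
Q = 69810 J


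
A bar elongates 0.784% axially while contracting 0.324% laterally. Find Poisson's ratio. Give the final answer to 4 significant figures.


nu = -epsilon_lat / epsilon_axial
Lateral strain is contraction (negative), so using magnitudes:
nu = 0.324 / 0.784
nu = 0.4133


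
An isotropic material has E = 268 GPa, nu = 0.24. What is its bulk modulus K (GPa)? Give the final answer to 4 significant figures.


K = E / (3*(1-2*nu))
K = 268 / (3*(1-2*0.24))
K = 171.8 GPa


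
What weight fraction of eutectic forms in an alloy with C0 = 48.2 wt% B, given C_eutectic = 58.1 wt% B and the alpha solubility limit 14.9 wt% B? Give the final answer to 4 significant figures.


f_primary = (C_e - C0) / (C_e - C_alpha_max)
f_primary = (58.1 - 48.2) / (58.1 - 14.9)
f_primary = 0.229167
f_eutectic = 1 - 0.229167 = 0.7708


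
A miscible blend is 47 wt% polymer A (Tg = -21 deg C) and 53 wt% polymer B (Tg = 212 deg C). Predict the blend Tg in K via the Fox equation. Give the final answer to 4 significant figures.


1/Tg = w1/Tg1 + w2/Tg2 (in Kelvin)
Tg1 = 252.15 K, Tg2 = 485.15 K
1/Tg = 0.47/252.15 + 0.53/485.15
Tg = 338.2 K


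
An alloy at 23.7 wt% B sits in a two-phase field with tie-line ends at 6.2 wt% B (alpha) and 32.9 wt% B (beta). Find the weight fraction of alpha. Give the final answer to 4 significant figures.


f_alpha = (C_beta - C0) / (C_beta - C_alpha)
f_alpha = (32.9 - 23.7) / (32.9 - 6.2)
f_alpha = 0.3446


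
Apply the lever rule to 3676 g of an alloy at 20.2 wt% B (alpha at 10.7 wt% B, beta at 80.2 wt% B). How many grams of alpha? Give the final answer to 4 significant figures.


f_alpha = (C_beta - C0) / (C_beta - C_alpha)
f_alpha = (80.2 - 20.2) / (80.2 - 10.7) = 0.863309
m_alpha = f_alpha * m_total = 0.863309 * 3676 = 3174 g


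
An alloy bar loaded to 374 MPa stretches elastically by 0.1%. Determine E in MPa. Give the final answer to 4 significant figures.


E = sigma / epsilon
epsilon = 0.1% = 1e-03
E = 374 / 1e-03
E = 374000 MPa


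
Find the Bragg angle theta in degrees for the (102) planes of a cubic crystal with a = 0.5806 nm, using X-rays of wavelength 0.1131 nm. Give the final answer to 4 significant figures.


d = a / sqrt(h^2+k^2+l^2)
d = 0.5806 / sqrt(5) = 0.259652 nm
lambda = 2*d*sin(theta)  =>  sin(theta) = lambda / (2*d)
sin(theta) = 0.1131 / (2 * 0.259652) = 0.217791
theta = 12.58 deg


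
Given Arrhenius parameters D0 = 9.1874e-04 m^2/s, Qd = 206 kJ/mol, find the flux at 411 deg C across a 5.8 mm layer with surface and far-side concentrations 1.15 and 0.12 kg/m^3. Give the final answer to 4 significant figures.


Step 1: D = D0 * exp(-Qd/(R*T))
T = 411 + 273.15 = 684.15 K
D = 9.1874e-04 * exp(-206e3 / (8.314 * 684.15)) = 1.71628e-19 m^2/s
Step 2: J = D * (C1 - C2) / dx
J = 1.71628e-19 * (1.15 - 0.12) / 5.8e-03
J = 3.048e-17 kg/(m^2*s)


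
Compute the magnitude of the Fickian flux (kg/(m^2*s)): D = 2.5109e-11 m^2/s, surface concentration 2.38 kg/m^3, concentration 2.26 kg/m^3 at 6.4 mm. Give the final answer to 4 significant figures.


J = -D * (dC/dx) = D * (C1 - C2) / dx
J = 2.5109e-11 * (2.38 - 2.26) / 6.4e-03
J = 4.708e-10 kg/(m^2*s)


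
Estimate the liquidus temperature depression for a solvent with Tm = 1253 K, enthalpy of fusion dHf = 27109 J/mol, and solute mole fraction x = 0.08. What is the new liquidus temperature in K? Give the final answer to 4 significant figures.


dT = R*Tm^2*x / dHf
dT = 8.314 * 1253^2 * 0.08 / 27109
dT = 38.5202 K
T_new = 1253 - 38.5202 = 1214 K


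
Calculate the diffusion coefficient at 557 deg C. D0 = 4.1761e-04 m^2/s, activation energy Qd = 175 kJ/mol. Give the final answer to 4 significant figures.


D = D0 * exp(-Qd / (R*T))
T = 830.15 K
D = 4.1761e-04 * exp(-175e3 / (8.314 * 830.15))
D = 4.065e-15 m^2/s


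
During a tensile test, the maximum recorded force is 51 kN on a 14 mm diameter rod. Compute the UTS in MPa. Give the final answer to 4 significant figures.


A0 = pi*(d/2)^2 = pi*(14/2)^2 = 153.938 mm^2
UTS = F_max / A0 = 51*1000 / 153.938
UTS = 331.3 MPa


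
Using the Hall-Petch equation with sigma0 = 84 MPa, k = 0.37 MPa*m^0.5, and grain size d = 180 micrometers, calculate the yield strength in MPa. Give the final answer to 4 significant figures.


sigma_y = sigma0 + k / sqrt(d)
d = 180 um = 1.8e-04 m
sigma_y = 84 + 0.37 / sqrt(1.8e-04)
sigma_y = 111.6 MPa


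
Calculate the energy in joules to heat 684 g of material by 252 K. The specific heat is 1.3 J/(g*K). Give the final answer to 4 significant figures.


Q = m * cp * dT
Q = 684 * 1.3 * 252
Q = 224100 J


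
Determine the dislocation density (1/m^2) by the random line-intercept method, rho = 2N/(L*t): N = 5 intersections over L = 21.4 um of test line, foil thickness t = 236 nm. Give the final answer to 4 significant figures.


rho = 2N / (L * t)
L = 21.4 um = 2.14e-05 m, t = 236 nm = 2.36e-07 m
rho = 2 * 5 / (2.14e-05 * 2.36e-07)
rho = 1.98e+12 1/m^2


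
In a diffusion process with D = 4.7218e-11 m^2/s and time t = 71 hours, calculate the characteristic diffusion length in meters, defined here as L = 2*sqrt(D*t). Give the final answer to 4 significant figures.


t = 71 hr = 255600 s
Diffusion length = 2*sqrt(D*t)
= 2*sqrt(4.7218e-11 * 255600)
= 6.948e-03 m


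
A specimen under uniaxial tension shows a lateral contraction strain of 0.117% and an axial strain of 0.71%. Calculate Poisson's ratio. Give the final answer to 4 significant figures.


nu = -epsilon_lat / epsilon_axial
Lateral strain is contraction (negative), so using magnitudes:
nu = 0.117 / 0.71
nu = 0.1648


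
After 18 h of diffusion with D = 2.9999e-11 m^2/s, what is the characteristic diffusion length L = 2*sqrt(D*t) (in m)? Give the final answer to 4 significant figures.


t = 18 hr = 64800 s
Diffusion length = 2*sqrt(D*t)
= 2*sqrt(2.9999e-11 * 64800)
= 2.789e-03 m


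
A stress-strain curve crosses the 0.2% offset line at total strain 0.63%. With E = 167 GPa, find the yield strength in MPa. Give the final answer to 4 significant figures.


Offset strain = 0.002
Elastic strain at yield = total_strain - offset = 6.3e-03 - 0.002 = 4.3e-03
sigma_y = E * elastic_strain = 167000 * 4.3e-03
sigma_y = 718.1 MPa


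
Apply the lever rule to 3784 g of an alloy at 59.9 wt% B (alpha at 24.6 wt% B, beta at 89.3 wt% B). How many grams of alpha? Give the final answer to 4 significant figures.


f_alpha = (C_beta - C0) / (C_beta - C_alpha)
f_alpha = (89.3 - 59.9) / (89.3 - 24.6) = 0.454405
m_alpha = f_alpha * m_total = 0.454405 * 3784 = 1719 g


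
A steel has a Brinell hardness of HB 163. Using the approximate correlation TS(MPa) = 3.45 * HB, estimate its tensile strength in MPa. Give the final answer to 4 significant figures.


TS (MPa) = 3.45 * HB
TS = 3.45 * 163
TS = 562.4 MPa


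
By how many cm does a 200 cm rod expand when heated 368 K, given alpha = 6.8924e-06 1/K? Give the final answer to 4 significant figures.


dL = L0 * alpha * dT
dL = 200 * 6.8924e-06 * 368
dL = 0.5073 cm


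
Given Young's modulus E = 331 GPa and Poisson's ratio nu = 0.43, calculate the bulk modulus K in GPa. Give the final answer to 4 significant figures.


K = E / (3*(1-2*nu))
K = 331 / (3*(1-2*0.43))
K = 788.1 GPa


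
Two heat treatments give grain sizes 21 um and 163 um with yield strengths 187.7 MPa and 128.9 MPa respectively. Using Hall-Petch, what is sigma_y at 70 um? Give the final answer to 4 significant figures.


sigma_y = sigma0 + k / sqrt(d)
1/sqrt(d1) = 1/sqrt(2.1e-05) = 218.218;  1/sqrt(d2) = 78.326
k = (sigma1 - sigma2) / (1/sqrt(d1) - 1/sqrt(d2)) = (187.7 - 128.9) / (218.218 - 78.326) = 0.420325 MPa*m^0.5
sigma0 = sigma1 - k/sqrt(d1) = 187.7 - 0.420325*218.218 = 95.9776 MPa
sigma_y(d3) = 95.9776 + 0.420325 / sqrt(7e-05) = 146.2 MPa
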